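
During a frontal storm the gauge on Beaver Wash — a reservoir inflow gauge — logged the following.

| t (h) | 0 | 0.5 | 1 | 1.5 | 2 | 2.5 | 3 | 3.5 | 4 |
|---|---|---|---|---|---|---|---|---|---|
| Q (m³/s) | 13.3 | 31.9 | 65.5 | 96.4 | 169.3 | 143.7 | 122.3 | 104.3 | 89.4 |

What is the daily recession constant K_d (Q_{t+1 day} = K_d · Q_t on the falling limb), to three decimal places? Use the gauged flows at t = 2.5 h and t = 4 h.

Between t = 2.5 h and t = 4 h the flow falls from 143.7 to 89.4 m³/s over 3×0.5 h = 1.5 h.
Per-interval ratio K = (89.4/143.7)^(1/3) = 0.8537; K_d = K^(24/0.5) = 0.001.

K_d ≈ 0.001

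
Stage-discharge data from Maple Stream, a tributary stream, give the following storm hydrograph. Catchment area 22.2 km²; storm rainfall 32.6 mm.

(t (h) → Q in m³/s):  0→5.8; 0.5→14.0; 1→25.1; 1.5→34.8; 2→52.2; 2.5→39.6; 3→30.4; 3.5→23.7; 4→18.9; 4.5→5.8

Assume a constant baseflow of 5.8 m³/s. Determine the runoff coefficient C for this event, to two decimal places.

C ≈ 0.48

ΣQ_DR = 192.3 m³/s; V = ΣQ_DR·Δt = 3.461 × 10^5 m³.
Runoff depth d = V / A = 15.59 mm.
C = d / P = 15.59 / 32.6 = 0.48.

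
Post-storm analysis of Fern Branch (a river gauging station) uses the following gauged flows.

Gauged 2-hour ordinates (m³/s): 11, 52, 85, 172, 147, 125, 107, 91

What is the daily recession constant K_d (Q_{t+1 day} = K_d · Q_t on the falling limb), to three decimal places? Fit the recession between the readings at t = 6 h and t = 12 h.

Between t = 6 h and t = 12 h the flow falls from 172 to 107 m³/s over 3×2 h = 6 h.
Per-interval ratio K = (107/172)^(1/3) = 0.8537; K_d = K^(24/2) = 0.150.

K_d ≈ 0.150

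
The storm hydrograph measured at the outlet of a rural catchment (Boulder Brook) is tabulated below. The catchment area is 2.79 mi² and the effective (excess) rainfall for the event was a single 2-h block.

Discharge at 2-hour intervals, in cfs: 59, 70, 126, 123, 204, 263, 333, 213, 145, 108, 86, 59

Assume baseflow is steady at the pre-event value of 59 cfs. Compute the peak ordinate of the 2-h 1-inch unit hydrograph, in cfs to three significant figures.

U_p ≈ 228 cfs

Direct runoff: 0.0, 11.0, 67.0, 64.0, 145.0, 204.0, 274.0, 154.0, 86.0, 49.0, 27.0, 0.0 cfs; ΣQ_DR = 1081 cfs, peak = 274.0 cfs.
Runoff depth d = ΣQ_DR·Δt / A = 1081 × 7200 / (2.79 mi²) = 1.201 in.
The 1-inch UH is the DRH scaled by (1 in)/d, so U_p = 274.0 × 1/1.201 = 228 cfs.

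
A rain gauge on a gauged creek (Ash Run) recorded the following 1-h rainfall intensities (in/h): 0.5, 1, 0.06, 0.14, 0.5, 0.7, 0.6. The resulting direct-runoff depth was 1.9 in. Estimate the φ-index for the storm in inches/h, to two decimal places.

φ ≈ 0.28 in/h

Only the 5 blocks with intensity above φ contribute runoff: 0.5, 1, 0.5, 0.7, 0.6 in/h.
Σ(I−φ)·Δt = d  ⇒  (0.5+1+0.5+0.7+0.6 − 5φ)·1 = 1.9
φ = (3.300 − 1.9/1) / 5 = 0.28 in/h.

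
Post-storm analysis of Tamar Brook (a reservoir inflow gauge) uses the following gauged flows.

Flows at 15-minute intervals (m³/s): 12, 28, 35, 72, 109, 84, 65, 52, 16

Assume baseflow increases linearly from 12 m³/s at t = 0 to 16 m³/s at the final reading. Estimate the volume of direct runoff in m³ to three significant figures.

V ≈ 3.12 × 10^5 m³

Direct-runoff ordinates (Q − Q_b): 0.00, 15.50, 22.00, 58.50, 95.00, 69.50, 50.00, 36.50, 0.00 m³/s.
ΣQ_DR = 347.0 m³/s.
With Δt = 0.25 h = 900 s, V = ΣQ_DR · Δt = 347.0 × 900 = 3.12 × 10^5 m³.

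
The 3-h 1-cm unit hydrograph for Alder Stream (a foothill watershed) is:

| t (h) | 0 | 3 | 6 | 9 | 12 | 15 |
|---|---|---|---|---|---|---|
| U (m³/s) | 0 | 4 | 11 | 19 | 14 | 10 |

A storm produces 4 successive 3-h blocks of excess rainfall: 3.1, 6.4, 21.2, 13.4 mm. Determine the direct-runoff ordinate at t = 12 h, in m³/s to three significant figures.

By discrete convolution, Q_j = Σ (P_i / 10 mm) · U_{j−i}.
At t = 12 h (j=4): Q = (3.1/10)·14 + (6.4/10)·19 + (21.2/10)·11 + (13.4/10)·4 = 45.2 m³/s.

Q ≈ 45.2 m³/s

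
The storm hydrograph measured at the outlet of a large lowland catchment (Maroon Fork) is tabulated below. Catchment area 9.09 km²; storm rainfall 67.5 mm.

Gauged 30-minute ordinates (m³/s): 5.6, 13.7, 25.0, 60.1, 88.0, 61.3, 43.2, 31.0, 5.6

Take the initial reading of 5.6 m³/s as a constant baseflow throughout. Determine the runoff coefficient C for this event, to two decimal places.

C ≈ 0.83

ΣQ_DR = 283.1 m³/s; V = ΣQ_DR·Δt = 5.096 × 10^5 m³.
Runoff depth d = V / A = 56.06 mm.
C = d / P = 56.06 / 67.5 = 0.83.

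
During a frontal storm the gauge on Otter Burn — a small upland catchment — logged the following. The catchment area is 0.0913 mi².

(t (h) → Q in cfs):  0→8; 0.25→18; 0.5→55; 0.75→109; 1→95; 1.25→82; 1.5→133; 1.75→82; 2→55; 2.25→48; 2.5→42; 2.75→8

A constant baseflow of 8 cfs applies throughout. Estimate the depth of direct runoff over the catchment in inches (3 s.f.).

Direct runoff: 0.0, 10.0, 47.0, 101.0, 87.0, 74.0, 125.0, 74.0, 47.0, 40.0, 34.0, 0.0 cfs; ΣQ_DR = 639.0 cfs.
V = ΣQ_DR · Δt = 639.0 × 900 s = 5.751 × 10^5 ft³.
Over A = 0.0913 mi², depth = V / A = 2.71 in.

d ≈ 2.71 in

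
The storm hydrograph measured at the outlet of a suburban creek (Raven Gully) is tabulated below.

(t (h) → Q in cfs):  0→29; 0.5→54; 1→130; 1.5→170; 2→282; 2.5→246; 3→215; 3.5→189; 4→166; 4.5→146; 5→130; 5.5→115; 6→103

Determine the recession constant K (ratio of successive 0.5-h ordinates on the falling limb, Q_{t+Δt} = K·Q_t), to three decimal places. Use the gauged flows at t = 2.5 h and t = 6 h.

K ≈ 0.883

Using the recession-limb readings at t = 2.5 h and t = 6 h: Q falls from 246 to 103 cfs over 7 intervals.
K = (Q₂/Q₁)^(1/7) = (103/246)^(1/7) = 0.883.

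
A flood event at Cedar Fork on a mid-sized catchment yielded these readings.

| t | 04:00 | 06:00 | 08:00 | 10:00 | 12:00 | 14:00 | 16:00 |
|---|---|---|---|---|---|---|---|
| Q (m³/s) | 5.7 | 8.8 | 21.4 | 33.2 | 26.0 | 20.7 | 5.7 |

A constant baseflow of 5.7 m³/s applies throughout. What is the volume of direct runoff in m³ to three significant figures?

V ≈ 5.88 × 10^5 m³

Direct-runoff ordinates (Q − Q_b): 0.0, 3.1, 15.7, 27.5, 20.3, 15.0, 0.0 m³/s.
ΣQ_DR = 81.60 m³/s.
With Δt = 2 h = 7200 s, V = ΣQ_DR · Δt = 81.60 × 7200 = 5.88 × 10^5 m³.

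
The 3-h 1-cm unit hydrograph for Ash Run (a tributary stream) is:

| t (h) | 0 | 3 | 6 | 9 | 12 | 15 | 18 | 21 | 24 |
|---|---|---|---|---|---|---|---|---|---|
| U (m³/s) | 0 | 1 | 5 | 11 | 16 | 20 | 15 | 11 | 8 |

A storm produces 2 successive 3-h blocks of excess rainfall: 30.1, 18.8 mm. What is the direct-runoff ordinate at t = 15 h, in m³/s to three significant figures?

Q ≈ 90.3 m³/s

By discrete convolution, Q_j = Σ (P_i / 10 mm) · U_{j−i}.
At t = 15 h (j=5): Q = (30.1/10)·20 + (18.8/10)·16 = 90.3 m³/s.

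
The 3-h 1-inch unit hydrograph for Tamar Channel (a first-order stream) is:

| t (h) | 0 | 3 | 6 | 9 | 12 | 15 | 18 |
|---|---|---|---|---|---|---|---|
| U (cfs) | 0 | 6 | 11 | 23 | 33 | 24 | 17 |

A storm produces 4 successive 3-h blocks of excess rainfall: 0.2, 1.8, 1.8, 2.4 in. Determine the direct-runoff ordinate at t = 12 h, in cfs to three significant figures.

Q ≈ 82.2 cfs

By discrete convolution, Q_j = Σ (P_i / 1 in) · U_{j−i}.
At t = 12 h (j=4): Q = (0.2/1)·33 + (1.8/1)·23 + (1.8/1)·11 + (2.4/1)·6 = 82.2 cfs.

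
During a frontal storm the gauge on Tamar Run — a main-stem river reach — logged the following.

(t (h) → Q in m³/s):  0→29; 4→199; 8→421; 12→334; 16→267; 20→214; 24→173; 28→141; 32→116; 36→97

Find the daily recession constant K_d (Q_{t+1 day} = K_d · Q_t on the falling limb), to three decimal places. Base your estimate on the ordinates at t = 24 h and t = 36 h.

K_d ≈ 0.314

Between t = 24 h and t = 36 h the flow falls from 173 to 97 m³/s over 3×4 h = 12 h.
Per-interval ratio K = (97/173)^(1/3) = 0.8246; K_d = K^(24/4) = 0.314.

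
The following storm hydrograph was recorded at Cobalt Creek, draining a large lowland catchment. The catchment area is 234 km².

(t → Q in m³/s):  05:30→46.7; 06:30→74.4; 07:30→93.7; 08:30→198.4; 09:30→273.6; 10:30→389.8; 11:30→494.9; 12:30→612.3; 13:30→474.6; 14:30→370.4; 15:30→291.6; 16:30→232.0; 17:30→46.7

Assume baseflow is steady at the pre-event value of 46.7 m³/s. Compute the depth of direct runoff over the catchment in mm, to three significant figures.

Direct runoff: 0.0, 27.7, 47.0, 151.7, 226.9, 343.1, 448.2, 565.6, 427.9, 323.7, 244.9, 185.3, 0.0 m³/s; ΣQ_DR = 2992 m³/s.
V = ΣQ_DR · Δt = 2992 × 3600 s = 1.077 × 10^7 m³.
Over A = 234 km², depth = V / A = 46.0 mm.

d ≈ 46.0 mm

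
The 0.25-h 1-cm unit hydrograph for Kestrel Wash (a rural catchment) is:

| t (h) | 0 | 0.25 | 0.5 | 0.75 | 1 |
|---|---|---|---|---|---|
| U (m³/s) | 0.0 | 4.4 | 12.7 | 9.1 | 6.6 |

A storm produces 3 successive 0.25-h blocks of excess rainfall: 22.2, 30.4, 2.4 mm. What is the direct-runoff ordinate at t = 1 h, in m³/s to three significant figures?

By discrete convolution, Q_j = Σ (P_i / 10 mm) · U_{j−i}.
At t = 1 h (j=4): Q = (22.2/10)·6.6 + (30.4/10)·9.1 + (2.4/10)·12.7 = 45.4 m³/s.

Q ≈ 45.4 m³/s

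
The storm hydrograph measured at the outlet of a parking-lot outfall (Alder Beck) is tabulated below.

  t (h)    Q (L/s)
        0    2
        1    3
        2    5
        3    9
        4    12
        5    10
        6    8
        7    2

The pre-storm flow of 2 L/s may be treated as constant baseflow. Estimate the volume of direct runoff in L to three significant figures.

V ≈ 1.26 × 10^5 L

Direct-runoff ordinates (Q − Q_b): 0.0, 1.0, 3.0, 7.0, 10.0, 8.0, 6.0, 0.0 L/s.
ΣQ_DR = 35.00 L/s.
With Δt = 1 h = 3600 s, V = ΣQ_DR · Δt = 35.00 × 3600 = 1.26 × 10^5 L.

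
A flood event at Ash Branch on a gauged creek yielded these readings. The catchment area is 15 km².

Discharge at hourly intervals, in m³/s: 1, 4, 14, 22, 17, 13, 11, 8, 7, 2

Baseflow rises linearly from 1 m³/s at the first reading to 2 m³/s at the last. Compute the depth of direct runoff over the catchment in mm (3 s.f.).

Direct runoff: 0.00, 2.89, 12.78, 20.67, 15.56, 11.44, 9.33, 6.22, 5.11, 0.00 m³/s; ΣQ_DR = 84.00 m³/s.
V = ΣQ_DR · Δt = 84.00 × 3600 s = 3.024 × 10^5 m³.
Over A = 15 km², depth = V / A = 20.2 mm.

d ≈ 20.2 mm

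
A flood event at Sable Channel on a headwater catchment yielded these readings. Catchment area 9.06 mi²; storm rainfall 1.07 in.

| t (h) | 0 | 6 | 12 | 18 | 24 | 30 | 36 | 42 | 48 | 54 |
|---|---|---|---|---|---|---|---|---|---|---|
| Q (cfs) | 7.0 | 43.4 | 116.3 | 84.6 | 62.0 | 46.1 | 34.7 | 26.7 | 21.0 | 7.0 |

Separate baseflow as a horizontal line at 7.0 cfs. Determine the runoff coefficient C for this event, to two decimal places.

ΣQ_DR = 378.8 cfs; V = ΣQ_DR·Δt = 8.182 × 10^6 ft³.
Runoff depth d = V / A = 0.3887 in.
C = d / P = 0.3887 / 1.07 = 0.36.

C ≈ 0.36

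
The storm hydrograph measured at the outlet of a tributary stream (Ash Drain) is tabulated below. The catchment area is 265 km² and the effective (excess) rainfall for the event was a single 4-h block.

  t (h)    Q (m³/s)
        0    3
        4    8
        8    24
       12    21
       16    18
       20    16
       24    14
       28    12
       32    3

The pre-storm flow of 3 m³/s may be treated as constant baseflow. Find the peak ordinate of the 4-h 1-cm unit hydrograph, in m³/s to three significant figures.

Direct runoff: 0.0, 5.0, 21.0, 18.0, 15.0, 13.0, 11.0, 9.0, 0.0 m³/s; ΣQ_DR = 92.00 m³/s, peak = 21.0 m³/s.
Runoff depth d = ΣQ_DR·Δt / A = 92.00 × 14400 / (265 km²) = 4.999 mm.
The 1-cm UH is the DRH scaled by (10 mm)/d, so U_p = 21.0 × 10/4.999 = 42.0 m³/s.

U_p ≈ 42.0 m³/s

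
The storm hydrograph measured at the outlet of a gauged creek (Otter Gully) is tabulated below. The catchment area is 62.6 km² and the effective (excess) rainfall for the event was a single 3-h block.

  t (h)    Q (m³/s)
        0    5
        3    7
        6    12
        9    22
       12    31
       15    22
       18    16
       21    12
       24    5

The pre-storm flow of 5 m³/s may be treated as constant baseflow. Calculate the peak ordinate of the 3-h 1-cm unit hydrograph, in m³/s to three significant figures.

U_p ≈ 17.3 m³/s

Direct runoff: 0.0, 2.0, 7.0, 17.0, 26.0, 17.0, 11.0, 7.0, 0.0 m³/s; ΣQ_DR = 87.00 m³/s, peak = 26.0 m³/s.
Runoff depth d = ΣQ_DR·Δt / A = 87.00 × 10800 / (62.6 km²) = 15.01 mm.
The 1-cm UH is the DRH scaled by (10 mm)/d, so U_p = 26.0 × 10/15.01 = 17.3 m³/s.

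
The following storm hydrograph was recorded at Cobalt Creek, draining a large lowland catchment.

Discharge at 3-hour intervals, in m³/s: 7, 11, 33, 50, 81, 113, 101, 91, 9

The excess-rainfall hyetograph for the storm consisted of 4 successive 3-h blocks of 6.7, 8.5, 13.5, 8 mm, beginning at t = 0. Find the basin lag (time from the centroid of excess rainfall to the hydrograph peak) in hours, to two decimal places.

Centroid of excess rainfall: t_c = Σ P_i·t̄_i / ΣP_i = 6.3638 h (block centres at 1.5, 4.5, 7.5, 10.5 h).
Hydrograph peak occurs at t = 15 h, so basin lag t_L = 15 − 6.3638 = 8.64 h.

t_L ≈ 8.64 h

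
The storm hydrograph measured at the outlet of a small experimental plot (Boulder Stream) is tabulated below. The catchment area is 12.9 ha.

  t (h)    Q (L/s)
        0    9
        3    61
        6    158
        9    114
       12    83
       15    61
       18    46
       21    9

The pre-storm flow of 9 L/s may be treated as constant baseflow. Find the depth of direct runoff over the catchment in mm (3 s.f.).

d ≈ 39.3 mm

Direct runoff: 0.0, 52.0, 149.0, 105.0, 74.0, 52.0, 37.0, 0.0 L/s; ΣQ_DR = 469.0 L/s.
V = ΣQ_DR · Δt = 469.0 × 10800 s = 5.065 × 10^6 L.
Over A = 12.9 ha, depth = V / A = 39.3 mm.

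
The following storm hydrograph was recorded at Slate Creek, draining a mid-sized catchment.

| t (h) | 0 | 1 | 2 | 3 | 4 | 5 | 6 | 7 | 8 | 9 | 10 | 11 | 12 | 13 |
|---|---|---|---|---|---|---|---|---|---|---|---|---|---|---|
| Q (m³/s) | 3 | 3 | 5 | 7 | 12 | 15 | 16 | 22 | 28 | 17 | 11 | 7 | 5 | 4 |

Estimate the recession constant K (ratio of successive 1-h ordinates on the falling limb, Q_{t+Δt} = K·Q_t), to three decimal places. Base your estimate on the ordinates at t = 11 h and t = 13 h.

Using the recession-limb readings at t = 11 h and t = 13 h: Q falls from 7 to 4 m³/s over 2 intervals.
K = (Q₂/Q₁)^(1/2) = (4/7)^(1/2) = 0.756.

K ≈ 0.756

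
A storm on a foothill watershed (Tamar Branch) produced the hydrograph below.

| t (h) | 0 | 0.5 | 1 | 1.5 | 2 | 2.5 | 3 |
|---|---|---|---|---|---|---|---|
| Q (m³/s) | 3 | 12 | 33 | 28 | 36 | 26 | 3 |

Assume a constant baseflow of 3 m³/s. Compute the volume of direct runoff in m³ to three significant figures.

V ≈ 2.16 × 10^5 m³

Direct-runoff ordinates (Q − Q_b): 0.0, 9.0, 30.0, 25.0, 33.0, 23.0, 0.0 m³/s.
ΣQ_DR = 120.0 m³/s.
With Δt = 0.5 h = 1800 s, V = ΣQ_DR · Δt = 120.0 × 1800 = 2.16 × 10^5 m³.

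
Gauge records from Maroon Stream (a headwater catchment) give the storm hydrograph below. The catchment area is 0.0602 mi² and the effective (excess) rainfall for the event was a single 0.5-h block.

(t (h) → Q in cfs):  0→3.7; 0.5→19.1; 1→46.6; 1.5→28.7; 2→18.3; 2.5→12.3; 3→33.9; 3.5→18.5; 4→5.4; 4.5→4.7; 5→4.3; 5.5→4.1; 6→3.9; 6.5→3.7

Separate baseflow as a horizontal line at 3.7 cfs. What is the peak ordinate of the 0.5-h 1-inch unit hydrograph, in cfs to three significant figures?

U_p ≈ 21.4 cfs

Direct runoff: 0.0, 15.4, 42.9, 25.0, 14.6, 8.6, 30.2, 14.8, 1.7, 1.0, 0.6, 0.4, 0.2, 0.0 cfs; ΣQ_DR = 155.4 cfs, peak = 42.9 cfs.
Runoff depth d = ΣQ_DR·Δt / A = 155.4 × 1800 / (0.0602 mi²) = 2.000 in.
The 1-inch UH is the DRH scaled by (1 in)/d, so U_p = 42.9 × 1/2.000 = 21.4 cfs.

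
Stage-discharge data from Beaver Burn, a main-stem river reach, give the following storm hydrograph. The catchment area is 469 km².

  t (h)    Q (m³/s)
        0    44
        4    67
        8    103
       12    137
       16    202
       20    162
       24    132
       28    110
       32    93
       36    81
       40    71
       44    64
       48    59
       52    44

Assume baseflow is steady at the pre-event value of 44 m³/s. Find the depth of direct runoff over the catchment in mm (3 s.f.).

Direct runoff: 0.0, 23.0, 59.0, 93.0, 158.0, 118.0, 88.0, 66.0, 49.0, 37.0, 27.0, 20.0, 15.0, 0.0 m³/s; ΣQ_DR = 753.0 m³/s.
V = ΣQ_DR · Δt = 753.0 × 14400 s = 1.084 × 10^7 m³.
Over A = 469 km², depth = V / A = 23.1 mm.

d ≈ 23.1 mm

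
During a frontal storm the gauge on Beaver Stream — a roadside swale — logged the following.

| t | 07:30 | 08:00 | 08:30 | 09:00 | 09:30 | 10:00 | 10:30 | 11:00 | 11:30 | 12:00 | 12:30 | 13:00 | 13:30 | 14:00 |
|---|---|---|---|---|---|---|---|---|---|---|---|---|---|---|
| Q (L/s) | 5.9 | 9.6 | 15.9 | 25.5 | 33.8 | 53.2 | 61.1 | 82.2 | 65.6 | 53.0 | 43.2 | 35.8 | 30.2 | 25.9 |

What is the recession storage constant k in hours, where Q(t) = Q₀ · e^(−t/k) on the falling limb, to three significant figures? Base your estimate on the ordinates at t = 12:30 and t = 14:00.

On the falling limb, Q drops from 43.2 to 25.9 L/s between t = 12:30 and t = 14:00 (Δt = 1.5 h).
k = −Δt / ln(Q₂/Q₁) = −1.5 / ln(25.9/43.2) = 2.93 h.

k ≈ 2.93 h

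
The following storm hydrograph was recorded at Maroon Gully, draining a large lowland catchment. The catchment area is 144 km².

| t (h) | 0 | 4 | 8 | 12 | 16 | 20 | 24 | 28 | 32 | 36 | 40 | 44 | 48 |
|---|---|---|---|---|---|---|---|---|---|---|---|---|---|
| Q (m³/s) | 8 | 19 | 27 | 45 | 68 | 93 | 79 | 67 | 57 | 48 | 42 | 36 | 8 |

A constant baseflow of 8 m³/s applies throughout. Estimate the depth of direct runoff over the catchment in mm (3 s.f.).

d ≈ 49.3 mm

Direct runoff: 0.0, 11.0, 19.0, 37.0, 60.0, 85.0, 71.0, 59.0, 49.0, 40.0, 34.0, 28.0, 0.0 m³/s; ΣQ_DR = 493.0 m³/s.
V = ΣQ_DR · Δt = 493.0 × 14400 s = 7.099 × 10^6 m³.
Over A = 144 km², depth = V / A = 49.3 mm.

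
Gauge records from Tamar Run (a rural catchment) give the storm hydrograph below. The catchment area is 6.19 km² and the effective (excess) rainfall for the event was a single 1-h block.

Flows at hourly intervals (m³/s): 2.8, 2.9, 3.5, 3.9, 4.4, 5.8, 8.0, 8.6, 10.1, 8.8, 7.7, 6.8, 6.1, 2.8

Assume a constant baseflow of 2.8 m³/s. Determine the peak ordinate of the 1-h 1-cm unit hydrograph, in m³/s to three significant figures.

U_p ≈ 2.92 m³/s

Direct runoff: 0.0, 0.1, 0.7, 1.1, 1.6, 3.0, 5.2, 5.8, 7.3, 6.0, 4.9, 4.0, 3.3, 0.0 m³/s; ΣQ_DR = 43.00 m³/s, peak = 7.3 m³/s.
Runoff depth d = ΣQ_DR·Δt / A = 43.00 × 3600 / (6.19 km²) = 25.01 mm.
The 1-cm UH is the DRH scaled by (10 mm)/d, so U_p = 7.3 × 10/25.01 = 2.92 m³/s.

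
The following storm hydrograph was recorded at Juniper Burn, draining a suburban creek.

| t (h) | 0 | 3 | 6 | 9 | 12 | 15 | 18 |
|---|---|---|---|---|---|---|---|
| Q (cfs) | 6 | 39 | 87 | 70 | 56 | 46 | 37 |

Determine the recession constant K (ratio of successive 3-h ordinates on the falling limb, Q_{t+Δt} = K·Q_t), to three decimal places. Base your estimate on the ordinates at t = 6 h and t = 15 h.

K ≈ 0.809

Using the recession-limb readings at t = 6 h and t = 15 h: Q falls from 87 to 46 cfs over 3 intervals.
K = (Q₂/Q₁)^(1/3) = (46/87)^(1/3) = 0.809.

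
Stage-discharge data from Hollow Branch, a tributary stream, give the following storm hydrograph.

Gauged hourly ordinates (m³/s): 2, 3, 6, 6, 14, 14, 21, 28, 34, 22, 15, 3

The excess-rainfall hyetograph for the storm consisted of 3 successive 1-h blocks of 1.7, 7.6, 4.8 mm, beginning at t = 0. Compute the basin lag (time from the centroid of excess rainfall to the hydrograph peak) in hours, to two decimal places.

t_L ≈ 6.28 h

Centroid of excess rainfall: t_c = Σ P_i·t̄_i / ΣP_i = 1.7199 h (block centres at 0.5, 1.5, 2.5 h).
Hydrograph peak occurs at t = 8 h, so basin lag t_L = 8 − 1.7199 = 6.28 h.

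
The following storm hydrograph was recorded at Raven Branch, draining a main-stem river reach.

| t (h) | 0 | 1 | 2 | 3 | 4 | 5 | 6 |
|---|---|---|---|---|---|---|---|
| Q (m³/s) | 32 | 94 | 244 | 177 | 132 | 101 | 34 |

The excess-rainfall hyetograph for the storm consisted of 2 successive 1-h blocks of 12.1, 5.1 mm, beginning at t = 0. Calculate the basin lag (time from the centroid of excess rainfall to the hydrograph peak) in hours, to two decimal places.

Centroid of excess rainfall: t_c = Σ P_i·t̄_i / ΣP_i = 0.7965 h (block centres at 0.5, 1.5 h).
Hydrograph peak occurs at t = 2 h, so basin lag t_L = 2 − 0.7965 = 1.20 h.

t_L ≈ 1.20 h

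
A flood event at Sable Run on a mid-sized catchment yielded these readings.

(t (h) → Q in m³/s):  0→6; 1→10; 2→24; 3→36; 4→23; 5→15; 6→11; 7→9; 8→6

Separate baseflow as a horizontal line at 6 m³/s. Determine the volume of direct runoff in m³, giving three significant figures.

V ≈ 3.10 × 10^5 m³

Direct-runoff ordinates (Q − Q_b): 0.0, 4.0, 18.0, 30.0, 17.0, 9.0, 5.0, 3.0, 0.0 m³/s.
ΣQ_DR = 86.00 m³/s.
With Δt = 1 h = 3600 s, V = ΣQ_DR · Δt = 86.00 × 3600 = 3.10 × 10^5 m³.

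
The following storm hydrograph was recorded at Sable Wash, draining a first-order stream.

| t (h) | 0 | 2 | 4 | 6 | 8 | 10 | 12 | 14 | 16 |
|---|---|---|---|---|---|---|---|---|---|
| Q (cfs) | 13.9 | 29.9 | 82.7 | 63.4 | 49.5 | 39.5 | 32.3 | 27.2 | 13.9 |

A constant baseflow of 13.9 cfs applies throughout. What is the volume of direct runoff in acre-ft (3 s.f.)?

V ≈ 37.6 acre-ft

Direct-runoff ordinates (Q − Q_b): 0.0, 16.0, 68.8, 49.5, 35.6, 25.6, 18.4, 13.3, 0.0 cfs.
ΣQ_DR = 227.2 cfs.
With Δt = 2 h = 7200 s, V = ΣQ_DR · Δt = 227.2 × 7200 = 1.64 × 10^6 ft³ = 37.6 acre-ft.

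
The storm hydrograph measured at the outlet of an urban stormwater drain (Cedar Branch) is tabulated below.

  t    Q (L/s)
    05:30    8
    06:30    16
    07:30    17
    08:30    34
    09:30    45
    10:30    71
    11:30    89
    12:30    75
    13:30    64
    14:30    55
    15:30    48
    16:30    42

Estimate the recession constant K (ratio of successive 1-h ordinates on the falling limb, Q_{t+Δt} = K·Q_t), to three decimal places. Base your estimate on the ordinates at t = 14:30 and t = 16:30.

K ≈ 0.874

Using the recession-limb readings at t = 14:30 and t = 16:30: Q falls from 55 to 42 L/s over 2 intervals.
K = (Q₂/Q₁)^(1/2) = (42/55)^(1/2) = 0.874.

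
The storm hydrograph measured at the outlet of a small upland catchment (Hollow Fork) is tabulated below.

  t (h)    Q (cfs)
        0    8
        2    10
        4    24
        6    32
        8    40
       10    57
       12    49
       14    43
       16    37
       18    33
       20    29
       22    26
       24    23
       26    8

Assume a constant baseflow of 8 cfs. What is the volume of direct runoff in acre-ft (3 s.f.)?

V ≈ 50.7 acre-ft

Direct-runoff ordinates (Q − Q_b): 0.0, 2.0, 16.0, 24.0, 32.0, 49.0, 41.0, 35.0, 29.0, 25.0, 21.0, 18.0, 15.0, 0.0 cfs.
ΣQ_DR = 307.0 cfs.
With Δt = 2 h = 7200 s, V = ΣQ_DR · Δt = 307.0 × 7200 = 2.21 × 10^6 ft³ = 50.7 acre-ft.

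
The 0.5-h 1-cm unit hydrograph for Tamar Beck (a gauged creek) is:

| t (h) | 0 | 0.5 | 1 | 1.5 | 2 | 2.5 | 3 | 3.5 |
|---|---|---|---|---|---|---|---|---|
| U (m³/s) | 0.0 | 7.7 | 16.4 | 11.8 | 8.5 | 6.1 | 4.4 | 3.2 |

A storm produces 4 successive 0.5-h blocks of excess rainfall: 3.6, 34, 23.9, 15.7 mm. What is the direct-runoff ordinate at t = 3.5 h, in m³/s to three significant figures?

By discrete convolution, Q_j = Σ (P_i / 10 mm) · U_{j−i}.
At t = 3.5 h (j=7): Q = (3.6/10)·3.2 + (34/10)·4.4 + (23.9/10)·6.1 + (15.7/10)·8.5 = 44.0 m³/s.

Q ≈ 44.0 m³/s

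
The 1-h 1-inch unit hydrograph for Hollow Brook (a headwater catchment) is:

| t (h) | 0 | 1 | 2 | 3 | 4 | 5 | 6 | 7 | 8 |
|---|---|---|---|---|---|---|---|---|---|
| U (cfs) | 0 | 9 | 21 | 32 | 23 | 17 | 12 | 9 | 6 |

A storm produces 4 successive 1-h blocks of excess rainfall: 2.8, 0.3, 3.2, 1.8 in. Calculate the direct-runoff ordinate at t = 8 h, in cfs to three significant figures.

Q ≈ 88.5 cfs

By discrete convolution, Q_j = Σ (P_i / 1 in) · U_{j−i}.
At t = 8 h (j=8): Q = (2.8/1)·6 + (0.3/1)·9 + (3.2/1)·12 + (1.8/1)·17 = 88.5 cfs.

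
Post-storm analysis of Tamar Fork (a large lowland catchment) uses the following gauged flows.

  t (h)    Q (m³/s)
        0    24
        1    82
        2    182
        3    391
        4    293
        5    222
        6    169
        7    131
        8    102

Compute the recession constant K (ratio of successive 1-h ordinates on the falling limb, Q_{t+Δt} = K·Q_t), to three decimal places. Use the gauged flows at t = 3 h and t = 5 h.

K ≈ 0.754

Using the recession-limb readings at t = 3 h and t = 5 h: Q falls from 391 to 222 m³/s over 2 intervals.
K = (Q₂/Q₁)^(1/2) = (222/391)^(1/2) = 0.754.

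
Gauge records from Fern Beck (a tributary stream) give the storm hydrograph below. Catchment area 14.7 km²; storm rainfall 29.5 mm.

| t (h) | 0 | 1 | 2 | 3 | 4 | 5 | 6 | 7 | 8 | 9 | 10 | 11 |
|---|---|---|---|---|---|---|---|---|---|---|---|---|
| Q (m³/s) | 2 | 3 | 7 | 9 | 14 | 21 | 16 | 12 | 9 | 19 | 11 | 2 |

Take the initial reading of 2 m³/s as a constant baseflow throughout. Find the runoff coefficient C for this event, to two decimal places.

C ≈ 0.84

ΣQ_DR = 101.0 m³/s; V = ΣQ_DR·Δt = 3.636 × 10^5 m³.
Runoff depth d = V / A = 24.73 mm.
C = d / P = 24.73 / 29.5 = 0.84.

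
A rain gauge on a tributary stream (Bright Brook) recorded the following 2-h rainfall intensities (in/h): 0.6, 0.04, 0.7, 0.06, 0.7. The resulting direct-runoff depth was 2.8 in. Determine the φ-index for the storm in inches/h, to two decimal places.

φ ≈ 0.20 in/h

Only the 3 blocks with intensity above φ contribute runoff: 0.6, 0.7, 0.7 in/h.
Σ(I−φ)·Δt = d  ⇒  (0.6+0.7+0.7 − 3φ)·2 = 2.8
φ = (2.000 − 2.8/2) / 3 = 0.20 in/h.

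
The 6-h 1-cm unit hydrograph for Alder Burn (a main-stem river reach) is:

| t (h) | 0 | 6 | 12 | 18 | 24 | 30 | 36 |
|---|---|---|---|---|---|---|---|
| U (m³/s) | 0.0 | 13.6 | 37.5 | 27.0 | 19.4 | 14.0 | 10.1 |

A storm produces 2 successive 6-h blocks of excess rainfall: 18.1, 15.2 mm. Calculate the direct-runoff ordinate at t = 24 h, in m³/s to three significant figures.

By discrete convolution, Q_j = Σ (P_i / 10 mm) · U_{j−i}.
At t = 24 h (j=4): Q = (18.1/10)·19.4 + (15.2/10)·27.0 = 76.2 m³/s.

Q ≈ 76.2 m³/s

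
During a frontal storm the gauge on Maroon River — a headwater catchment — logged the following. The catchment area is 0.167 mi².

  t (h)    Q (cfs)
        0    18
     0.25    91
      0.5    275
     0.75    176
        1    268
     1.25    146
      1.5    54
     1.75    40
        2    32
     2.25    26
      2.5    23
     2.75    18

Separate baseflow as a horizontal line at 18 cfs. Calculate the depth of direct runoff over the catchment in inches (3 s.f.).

Direct runoff: 0.0, 73.0, 257.0, 158.0, 250.0, 128.0, 36.0, 22.0, 14.0, 8.0, 5.0, 0.0 cfs; ΣQ_DR = 951.0 cfs.
V = ΣQ_DR · Δt = 951.0 × 900 s = 8.559 × 10^5 ft³.
Over A = 0.167 mi², depth = V / A = 2.21 in.

d ≈ 2.21 in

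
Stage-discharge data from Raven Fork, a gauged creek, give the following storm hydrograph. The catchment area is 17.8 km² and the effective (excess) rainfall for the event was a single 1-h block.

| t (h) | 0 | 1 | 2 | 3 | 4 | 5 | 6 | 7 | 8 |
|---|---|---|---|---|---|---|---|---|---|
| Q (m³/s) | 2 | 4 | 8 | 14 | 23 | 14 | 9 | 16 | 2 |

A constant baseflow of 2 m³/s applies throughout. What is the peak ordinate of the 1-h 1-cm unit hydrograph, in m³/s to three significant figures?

U_p ≈ 14.0 m³/s

Direct runoff: 0.0, 2.0, 6.0, 12.0, 21.0, 12.0, 7.0, 14.0, 0.0 m³/s; ΣQ_DR = 74.00 m³/s, peak = 21.0 m³/s.
Runoff depth d = ΣQ_DR·Δt / A = 74.00 × 3600 / (17.8 km²) = 14.97 mm.
The 1-cm UH is the DRH scaled by (10 mm)/d, so U_p = 21.0 × 10/14.97 = 14.0 m³/s.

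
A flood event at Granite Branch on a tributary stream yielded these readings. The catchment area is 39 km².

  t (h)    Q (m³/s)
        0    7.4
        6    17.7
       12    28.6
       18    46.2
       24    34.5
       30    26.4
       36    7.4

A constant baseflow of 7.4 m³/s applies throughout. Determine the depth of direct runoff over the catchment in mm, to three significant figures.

d ≈ 64.5 mm

Direct runoff: 0.0, 10.3, 21.2, 38.8, 27.1, 19.0, 0.0 m³/s; ΣQ_DR = 116.4 m³/s.
V = ΣQ_DR · Δt = 116.4 × 21600 s = 2.514 × 10^6 m³.
Over A = 39 km², depth = V / A = 64.5 mm.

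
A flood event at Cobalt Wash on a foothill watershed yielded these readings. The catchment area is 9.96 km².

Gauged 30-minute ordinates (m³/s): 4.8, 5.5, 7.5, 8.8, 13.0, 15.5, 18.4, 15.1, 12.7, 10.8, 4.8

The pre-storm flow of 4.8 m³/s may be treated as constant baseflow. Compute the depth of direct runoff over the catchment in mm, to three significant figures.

d ≈ 11.6 mm

Direct runoff: 0.0, 0.7, 2.7, 4.0, 8.2, 10.7, 13.6, 10.3, 7.9, 6.0, 0.0 m³/s; ΣQ_DR = 64.10 m³/s.
V = ΣQ_DR · Δt = 64.10 × 1800 s = 1.154 × 10^5 m³.
Over A = 9.96 km², depth = V / A = 11.6 mm.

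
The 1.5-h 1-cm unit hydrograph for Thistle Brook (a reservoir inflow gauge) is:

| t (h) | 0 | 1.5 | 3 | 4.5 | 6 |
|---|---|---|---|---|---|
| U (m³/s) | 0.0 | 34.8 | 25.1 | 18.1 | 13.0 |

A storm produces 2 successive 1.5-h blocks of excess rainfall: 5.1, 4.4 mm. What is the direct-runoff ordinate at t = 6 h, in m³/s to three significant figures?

By discrete convolution, Q_j = Σ (P_i / 10 mm) · U_{j−i}.
At t = 6 h (j=4): Q = (5.1/10)·13.0 + (4.4/10)·18.1 = 14.6 m³/s.

Q ≈ 14.6 m³/s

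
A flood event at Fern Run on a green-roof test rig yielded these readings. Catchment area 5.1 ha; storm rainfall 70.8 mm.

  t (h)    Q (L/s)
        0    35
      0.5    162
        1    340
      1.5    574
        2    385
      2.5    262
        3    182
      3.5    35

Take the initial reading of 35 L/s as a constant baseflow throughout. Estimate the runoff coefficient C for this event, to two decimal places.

C ≈ 0.84

ΣQ_DR = 1695 L/s; V = ΣQ_DR·Δt = 3.051 × 10^6 L.
Runoff depth d = V / A = 59.82 mm.
C = d / P = 59.82 / 70.8 = 0.84.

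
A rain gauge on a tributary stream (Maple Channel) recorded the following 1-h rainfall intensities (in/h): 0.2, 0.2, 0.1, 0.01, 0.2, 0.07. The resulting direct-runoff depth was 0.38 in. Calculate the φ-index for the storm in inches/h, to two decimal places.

φ ≈ 0.08 in/h

Only the 4 blocks with intensity above φ contribute runoff: 0.2, 0.2, 0.1, 0.2 in/h.
Σ(I−φ)·Δt = d  ⇒  (0.2+0.2+0.1+0.2 − 4φ)·1 = 0.38
φ = (0.7000 − 0.38/1) / 4 = 0.08 in/h.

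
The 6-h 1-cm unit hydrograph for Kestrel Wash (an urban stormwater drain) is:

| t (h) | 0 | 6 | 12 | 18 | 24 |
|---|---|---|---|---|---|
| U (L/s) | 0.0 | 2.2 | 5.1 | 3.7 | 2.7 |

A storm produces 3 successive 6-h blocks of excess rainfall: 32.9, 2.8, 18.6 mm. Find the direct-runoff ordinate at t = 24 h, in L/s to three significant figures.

Q ≈ 19.4 L/s

By discrete convolution, Q_j = Σ (P_i / 10 mm) · U_{j−i}.
At t = 24 h (j=4): Q = (32.9/10)·2.7 + (2.8/10)·3.7 + (18.6/10)·5.1 = 19.4 L/s.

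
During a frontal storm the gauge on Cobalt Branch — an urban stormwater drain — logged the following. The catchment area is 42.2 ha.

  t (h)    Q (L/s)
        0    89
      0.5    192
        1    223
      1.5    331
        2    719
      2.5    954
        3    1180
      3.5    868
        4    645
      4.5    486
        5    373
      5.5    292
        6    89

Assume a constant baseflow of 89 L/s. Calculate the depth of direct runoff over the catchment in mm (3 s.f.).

Direct runoff: 0.0, 103.0, 134.0, 242.0, 630.0, 865.0, 1091.0, 779.0, 556.0, 397.0, 284.0, 203.0, 0.0 L/s; ΣQ_DR = 5284 L/s.
V = ΣQ_DR · Δt = 5284 × 1800 s = 9.511 × 10^6 L.
Over A = 42.2 ha, depth = V / A = 22.5 mm.

d ≈ 22.5 mm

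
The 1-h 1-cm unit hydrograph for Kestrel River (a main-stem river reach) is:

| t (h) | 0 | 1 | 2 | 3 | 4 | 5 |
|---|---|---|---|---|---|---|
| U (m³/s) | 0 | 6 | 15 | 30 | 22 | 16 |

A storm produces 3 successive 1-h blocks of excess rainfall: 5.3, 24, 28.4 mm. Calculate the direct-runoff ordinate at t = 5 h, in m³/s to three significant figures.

Q ≈ 146 m³/s

By discrete convolution, Q_j = Σ (P_i / 10 mm) · U_{j−i}.
At t = 5 h (j=5): Q = (5.3/10)·16 + (24/10)·22 + (28.4/10)·30 = 146 m³/s.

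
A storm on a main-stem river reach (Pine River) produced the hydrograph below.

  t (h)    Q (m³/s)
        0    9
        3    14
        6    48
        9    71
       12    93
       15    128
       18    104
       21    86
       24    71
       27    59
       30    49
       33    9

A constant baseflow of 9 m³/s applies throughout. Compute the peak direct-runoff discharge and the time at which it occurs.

Q_p = 119.0 m³/s at t = 15 h

Subtracting baseflow gives direct-runoff ordinates: 0.0, 5.0, 39.0, 62.0, 84.0, 119.0, 95.0, 77.0, 62.0, 50.0, 40.0, 0.0 m³/s.
The maximum is 119.0 m³/s, occurring at the reading for t = 15 h.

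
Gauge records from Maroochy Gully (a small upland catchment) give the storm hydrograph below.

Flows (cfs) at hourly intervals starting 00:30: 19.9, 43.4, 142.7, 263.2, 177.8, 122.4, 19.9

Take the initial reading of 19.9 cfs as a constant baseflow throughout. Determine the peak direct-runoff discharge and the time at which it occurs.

Subtracting baseflow gives direct-runoff ordinates: 0.0, 23.5, 122.8, 243.3, 157.9, 102.5, 0.0 cfs.
The maximum is 243.3 cfs, occurring at the reading for t = 03:30.

Q_p = 243.3 cfs at t = 03:30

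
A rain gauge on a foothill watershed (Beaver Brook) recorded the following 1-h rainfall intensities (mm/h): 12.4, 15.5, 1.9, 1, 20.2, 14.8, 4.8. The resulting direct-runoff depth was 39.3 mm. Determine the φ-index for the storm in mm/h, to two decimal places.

Only the 4 blocks with intensity above φ contribute runoff: 12.4, 15.5, 20.2, 14.8 mm/h.
Σ(I−φ)·Δt = d  ⇒  (12.4+15.5+20.2+14.8 − 4φ)·1 = 39.3
φ = (62.90 − 39.3/1) / 4 = 5.90 mm/h.

φ ≈ 5.90 mm/h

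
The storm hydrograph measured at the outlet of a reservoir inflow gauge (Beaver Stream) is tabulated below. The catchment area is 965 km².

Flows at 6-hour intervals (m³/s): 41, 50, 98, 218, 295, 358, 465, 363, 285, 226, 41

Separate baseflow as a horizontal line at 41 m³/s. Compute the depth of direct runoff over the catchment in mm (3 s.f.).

d ≈ 44.5 mm

Direct runoff: 0.0, 9.0, 57.0, 177.0, 254.0, 317.0, 424.0, 322.0, 244.0, 185.0, 0.0 m³/s; ΣQ_DR = 1989 m³/s.
V = ΣQ_DR · Δt = 1989 × 21600 s = 4.296 × 10^7 m³.
Over A = 965 km², depth = V / A = 44.5 mm.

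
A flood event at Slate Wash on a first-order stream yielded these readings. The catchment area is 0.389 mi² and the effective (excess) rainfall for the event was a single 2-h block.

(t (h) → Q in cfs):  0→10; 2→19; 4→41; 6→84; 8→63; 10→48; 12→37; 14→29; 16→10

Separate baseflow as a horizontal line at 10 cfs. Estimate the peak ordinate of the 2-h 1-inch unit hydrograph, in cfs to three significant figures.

U_p ≈ 37.0 cfs

Direct runoff: 0.0, 9.0, 31.0, 74.0, 53.0, 38.0, 27.0, 19.0, 0.0 cfs; ΣQ_DR = 251.0 cfs, peak = 74.0 cfs.
Runoff depth d = ΣQ_DR·Δt / A = 251.0 × 7200 / (0.389 mi²) = 2.000 in.
The 1-inch UH is the DRH scaled by (1 in)/d, so U_p = 74.0 × 1/2.000 = 37.0 cfs.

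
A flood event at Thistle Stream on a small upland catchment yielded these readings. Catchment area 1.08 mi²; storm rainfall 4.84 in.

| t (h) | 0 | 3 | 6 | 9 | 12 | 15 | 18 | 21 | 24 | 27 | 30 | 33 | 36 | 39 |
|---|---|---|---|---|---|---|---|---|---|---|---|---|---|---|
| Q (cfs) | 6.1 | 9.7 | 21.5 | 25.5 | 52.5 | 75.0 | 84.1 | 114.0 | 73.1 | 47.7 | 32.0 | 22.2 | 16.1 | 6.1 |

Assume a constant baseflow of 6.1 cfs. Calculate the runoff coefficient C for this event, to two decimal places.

C ≈ 0.44

ΣQ_DR = 500.2 cfs; V = ΣQ_DR·Δt = 5.402 × 10^6 ft³.
Runoff depth d = V / A = 2.153 in.
C = d / P = 2.153 / 4.84 = 0.44.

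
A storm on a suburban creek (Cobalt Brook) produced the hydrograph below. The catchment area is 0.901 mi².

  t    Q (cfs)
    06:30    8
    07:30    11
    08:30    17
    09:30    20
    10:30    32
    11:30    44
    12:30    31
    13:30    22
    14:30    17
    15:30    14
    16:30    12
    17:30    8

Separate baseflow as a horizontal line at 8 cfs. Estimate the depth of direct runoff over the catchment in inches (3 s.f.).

Direct runoff: 0.0, 3.0, 9.0, 12.0, 24.0, 36.0, 23.0, 14.0, 9.0, 6.0, 4.0, 0.0 cfs; ΣQ_DR = 140.0 cfs.
V = ΣQ_DR · Δt = 140.0 × 3600 s = 5.040 × 10^5 ft³.
Over A = 0.901 mi², depth = V / A = 0.241 in.

d ≈ 0.241 in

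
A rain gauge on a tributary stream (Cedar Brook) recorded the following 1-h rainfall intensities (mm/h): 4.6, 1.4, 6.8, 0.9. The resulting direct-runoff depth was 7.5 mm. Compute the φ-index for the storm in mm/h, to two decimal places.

φ ≈ 1.95 mm/h

Only the 2 blocks with intensity above φ contribute runoff: 4.6, 6.8 mm/h.
Σ(I−φ)·Δt = d  ⇒  (4.6+6.8 − 2φ)·1 = 7.5
φ = (11.40 − 7.5/1) / 2 = 1.95 mm/h.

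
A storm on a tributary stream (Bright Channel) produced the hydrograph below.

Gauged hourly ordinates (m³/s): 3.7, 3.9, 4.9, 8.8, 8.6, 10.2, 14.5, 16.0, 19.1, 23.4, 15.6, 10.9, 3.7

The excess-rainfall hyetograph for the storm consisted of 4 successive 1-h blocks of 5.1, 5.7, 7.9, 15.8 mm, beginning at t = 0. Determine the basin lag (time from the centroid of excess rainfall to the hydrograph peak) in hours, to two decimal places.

t_L ≈ 6.50 h

Centroid of excess rainfall: t_c = Σ P_i·t̄_i / ΣP_i = 2.4971 h (block centres at 0.5, 1.5, 2.5, 3.5 h).
Hydrograph peak occurs at t = 9 h, so basin lag t_L = 9 − 2.4971 = 6.50 h.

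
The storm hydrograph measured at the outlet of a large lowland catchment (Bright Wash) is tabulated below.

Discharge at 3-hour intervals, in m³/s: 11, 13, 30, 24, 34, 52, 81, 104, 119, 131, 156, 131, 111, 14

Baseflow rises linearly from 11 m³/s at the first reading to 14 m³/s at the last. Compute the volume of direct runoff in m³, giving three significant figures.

V ≈ 9.03 × 10^6 m³

Direct-runoff ordinates (Q − Q_b): 0.00, 1.77, 18.54, 12.31, 22.08, 39.85, 68.62, 91.38, 106.15, 117.92, 142.69, 117.46, 97.23, 0.00 m³/s.
ΣQ_DR = 836.0 m³/s.
With Δt = 3 h = 10800 s, V = ΣQ_DR · Δt = 836.0 × 10800 = 9.03 × 10^6 m³.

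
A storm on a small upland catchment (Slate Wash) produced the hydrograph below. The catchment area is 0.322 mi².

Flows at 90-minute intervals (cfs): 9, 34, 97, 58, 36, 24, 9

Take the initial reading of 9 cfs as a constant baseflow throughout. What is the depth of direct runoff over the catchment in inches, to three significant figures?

d ≈ 1.47 in

Direct runoff: 0.0, 25.0, 88.0, 49.0, 27.0, 15.0, 0.0 cfs; ΣQ_DR = 204.0 cfs.
V = ΣQ_DR · Δt = 204.0 × 5400 s = 1.102 × 10^6 ft³.
Over A = 0.322 mi², depth = V / A = 1.47 in.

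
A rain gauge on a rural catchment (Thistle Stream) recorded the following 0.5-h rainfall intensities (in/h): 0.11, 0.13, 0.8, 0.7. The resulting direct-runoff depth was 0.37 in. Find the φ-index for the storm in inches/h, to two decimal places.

φ ≈ 0.38 in/h

Only the 2 blocks with intensity above φ contribute runoff: 0.8, 0.7 in/h.
Σ(I−φ)·Δt = d  ⇒  (0.8+0.7 − 2φ)·0.5 = 0.37
φ = (1.500 − 0.37/0.5) / 2 = 0.38 in/h.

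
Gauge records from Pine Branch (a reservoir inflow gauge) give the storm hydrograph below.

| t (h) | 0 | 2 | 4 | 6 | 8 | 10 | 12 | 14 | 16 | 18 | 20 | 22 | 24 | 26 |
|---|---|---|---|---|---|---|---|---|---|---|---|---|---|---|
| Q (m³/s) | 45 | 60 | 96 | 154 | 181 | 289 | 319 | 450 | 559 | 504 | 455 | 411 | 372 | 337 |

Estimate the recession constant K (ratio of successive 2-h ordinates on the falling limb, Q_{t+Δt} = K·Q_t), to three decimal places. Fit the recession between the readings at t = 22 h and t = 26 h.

K ≈ 0.906

Using the recession-limb readings at t = 22 h and t = 26 h: Q falls from 411 to 337 m³/s over 2 intervals.
K = (Q₂/Q₁)^(1/2) = (337/411)^(1/2) = 0.906.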